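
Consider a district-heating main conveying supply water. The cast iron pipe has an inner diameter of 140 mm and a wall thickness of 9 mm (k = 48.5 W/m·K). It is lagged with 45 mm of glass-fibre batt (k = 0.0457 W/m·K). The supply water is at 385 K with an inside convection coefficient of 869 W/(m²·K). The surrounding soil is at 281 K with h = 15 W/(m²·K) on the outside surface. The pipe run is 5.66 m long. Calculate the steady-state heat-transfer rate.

Per-layer cylindrical resistances, series-summed:
R_inner film = 1/(h_i·2πr₁L) = 1/(869×2π×0.07×5.66) = 4.623×10^-4 K/W
R_cast iron pipe wall = ln(79/70)/(2π×48.5×5.66) = 7.013×10^-5 K/W
R_glass-fibre batt = ln(124/79)/(2π×0.0457×5.66) = 0.2774 K/W
R_outer film = 1/(h_o·2πr_oL) = 1/(15×2π×0.124×5.66) = 0.01512 K/W
R_total = 0.293 K/W
Q = ΔT/R_total = 104/0.293

Q ≈ 355 W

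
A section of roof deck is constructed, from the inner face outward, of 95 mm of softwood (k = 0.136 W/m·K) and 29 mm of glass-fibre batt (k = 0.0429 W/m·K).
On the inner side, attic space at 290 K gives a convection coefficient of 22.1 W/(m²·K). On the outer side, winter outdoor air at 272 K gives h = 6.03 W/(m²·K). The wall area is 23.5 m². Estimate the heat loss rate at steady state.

Series thermal resistances:
R_inner film = 1/(h_i·A) = 1/(22.1×23.5) = 0.001925 K/W
R_softwood = L/(kA) = 0.095/(0.136×23.5) = 0.02972 K/W
R_glass-fibre batt = L/(kA) = 0.029/(0.0429×23.5) = 0.02877 K/W
R_outer film = 1/(h_o·A) = 1/(6.03×23.5) = 0.007057 K/W
R_total = 0.06747 K/W
Q = ΔT / R_total = 18 / 0.06747

Q ≈ 267 W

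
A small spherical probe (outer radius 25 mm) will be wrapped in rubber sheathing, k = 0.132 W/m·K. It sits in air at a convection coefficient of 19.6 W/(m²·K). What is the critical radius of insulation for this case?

r_cr ≈ 13.5 mm

For a sphere r_cr = 2k/h = 2×0.132/19.6
r_cr = 13.5 mm; since the bare radius (25 mm) is above r_cr, any added insulation will reduce heat loss.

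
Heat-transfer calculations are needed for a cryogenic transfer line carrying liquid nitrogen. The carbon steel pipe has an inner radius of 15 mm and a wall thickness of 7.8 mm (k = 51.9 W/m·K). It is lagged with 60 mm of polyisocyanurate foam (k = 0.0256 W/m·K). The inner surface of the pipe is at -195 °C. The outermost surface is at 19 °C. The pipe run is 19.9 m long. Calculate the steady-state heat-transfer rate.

Q ≈ 531 W

For a radial system each layer contributes R = ln(r_out/r_in)/(2πkL); films add R = 1/(hA).
R_carbon steel pipe wall = ln(22.8/15)/(2π×51.9×19.9) = 6.452×10^-5 K/W
R_polyisocyanurate foam = ln(82.8/22.8)/(2π×0.0256×19.9) = 0.4029 K/W
R_total = 0.403 K/W
Q = ΔT/R_total = 214/0.403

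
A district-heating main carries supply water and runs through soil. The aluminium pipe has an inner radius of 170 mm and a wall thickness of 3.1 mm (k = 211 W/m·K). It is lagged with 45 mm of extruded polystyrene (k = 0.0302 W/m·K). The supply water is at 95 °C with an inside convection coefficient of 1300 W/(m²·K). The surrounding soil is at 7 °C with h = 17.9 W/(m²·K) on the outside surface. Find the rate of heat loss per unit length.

Radial resistances (cylindrical: R_cond = ln(r_o/r_i)/(2πkL), R_conv = 1/(h·2πrL)):
R_inner film = 1/(h_i·2πr₁L) = 1/(1300×2π×0.17×1) = 7.202×10^-4 K/W
R_aluminium pipe wall = ln(173.1/170)/(2π×211×1) = 1.363×10^-5 K/W
R_extruded polystyrene = ln(218.1/173.1)/(2π×0.0302×1) = 1.218 K/W
R_outer film = 1/(h_o·2πr_oL) = 1/(17.9×2π×0.2181×1) = 0.04077 K/W
R_total = 1.259 K/W
Q = ΔT/R_total = 88/1.259

q′ ≈ 69.9 W/m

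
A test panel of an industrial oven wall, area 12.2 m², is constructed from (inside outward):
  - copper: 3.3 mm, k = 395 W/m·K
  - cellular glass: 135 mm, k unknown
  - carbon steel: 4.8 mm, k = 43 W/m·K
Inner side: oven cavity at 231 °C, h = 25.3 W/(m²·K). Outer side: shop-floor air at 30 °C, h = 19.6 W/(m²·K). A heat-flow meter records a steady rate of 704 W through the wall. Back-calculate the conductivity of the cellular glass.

Series thermal resistances:
R_inner film = 1/(h_i·A) = 1/(25.3×12.2) = 0.00324 K/W
R_copper = L/(kA) = 0.0033/(395×12.2) = 6.848×10^-7 K/W
R_carbon steel = L/(kA) = 0.0048/(43×12.2) = 9.15×10^-6 K/W
R_outer film = 1/(h_o·A) = 1/(19.6×12.2) = 0.004182 K/W
Sum of known resistances R_other = 0.007432 K/W
Total R = ΔT/Q = 201/704 = 0.2855 K/W
R_cellular glass = R_total − R_other = 0.2781 K/W
k = L/(R·A) = 0.135/(0.2781×12.2)

k ≈ 0.0398 W/(m·K)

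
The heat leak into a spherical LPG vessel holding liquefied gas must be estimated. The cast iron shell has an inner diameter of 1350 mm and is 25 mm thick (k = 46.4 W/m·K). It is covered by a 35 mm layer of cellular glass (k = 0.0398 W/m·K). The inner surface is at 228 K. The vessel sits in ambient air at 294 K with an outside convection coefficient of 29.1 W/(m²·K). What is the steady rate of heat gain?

Q ≈ 468 W

Radial (spherical) resistances in series:
R_cast iron shell = (1/0.675 − 1/0.7)/(4π×46.4) = 9.074×10^-5 K/W
R_cellular glass = (1/0.7 − 1/0.735)/(4π×0.0398) = 0.136 K/W
R_outer film = 1/(h·4πr_o²) = 1/(29.1×4π×0.735²) = 0.005062 K/W
R_total = 0.1412 K/W
Q = ΔT/R_total = 66/0.1412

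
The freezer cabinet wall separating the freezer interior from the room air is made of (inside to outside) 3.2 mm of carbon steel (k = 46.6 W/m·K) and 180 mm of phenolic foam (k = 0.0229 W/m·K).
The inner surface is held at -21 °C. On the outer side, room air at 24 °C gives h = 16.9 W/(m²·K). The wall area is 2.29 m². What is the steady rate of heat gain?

Using the resistance-network approach (series):
R_carbon steel = L/(kA) = 0.0032/(46.6×2.29) = 2.999×10^-5 K/W
R_phenolic foam = L/(kA) = 0.18/(0.0229×2.29) = 3.432 K/W
R_outer film = 1/(h_o·A) = 1/(16.9×2.29) = 0.02584 K/W
R_total = 3.458 K/W
Q = ΔT / R_total = 45 / 3.458

Q ≈ 13 W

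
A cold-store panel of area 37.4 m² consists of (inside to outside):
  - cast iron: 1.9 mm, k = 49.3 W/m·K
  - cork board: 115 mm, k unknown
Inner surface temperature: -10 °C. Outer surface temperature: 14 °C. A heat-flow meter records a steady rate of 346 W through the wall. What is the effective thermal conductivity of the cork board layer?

k ≈ 0.0443 W/(m·K)

Series thermal resistances:
R_cast iron = L/(kA) = 0.0019/(49.3×37.4) = 1.03×10^-6 K/W
Sum of known resistances R_other = 1.03×10^-6 K/W
Total R = ΔT/Q = 24/346 = 0.06936 K/W
R_cork board = R_total − R_other = 0.06936 K/W
k = L/(R·A) = 0.115/(0.06936×37.4)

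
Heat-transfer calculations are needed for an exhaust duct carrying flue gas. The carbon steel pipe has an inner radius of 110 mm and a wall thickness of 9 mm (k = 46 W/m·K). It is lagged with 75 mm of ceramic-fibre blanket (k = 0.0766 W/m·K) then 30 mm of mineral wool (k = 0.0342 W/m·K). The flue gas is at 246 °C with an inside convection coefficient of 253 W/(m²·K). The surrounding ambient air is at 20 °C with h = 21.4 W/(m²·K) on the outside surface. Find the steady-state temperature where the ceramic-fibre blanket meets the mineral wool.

T ≈ 112 °C

Treating each annulus and film as a series resistance:
R_inner film = 1/(h_i·2πr₁L) = 1/(253×2π×0.11×1) = 0.005719 K/W
R_carbon steel pipe wall = ln(119/110)/(2π×46×1) = 2.721×10^-4 K/W
R_ceramic-fibre blanket = ln(194/119)/(2π×0.0766×1) = 1.015 K/W
R_mineral wool = ln(224/194)/(2π×0.0342×1) = 0.6691 K/W
R_outer film = 1/(h_o·2πr_oL) = 1/(21.4×2π×0.224×1) = 0.0332 K/W
R_total = 1.724 K/W
Q = ΔT/R_total = 226/1.724
Q = 131 W/m
T_interface = T_inner − Q·ΣR(inner→interface) = 246 − 131×1.021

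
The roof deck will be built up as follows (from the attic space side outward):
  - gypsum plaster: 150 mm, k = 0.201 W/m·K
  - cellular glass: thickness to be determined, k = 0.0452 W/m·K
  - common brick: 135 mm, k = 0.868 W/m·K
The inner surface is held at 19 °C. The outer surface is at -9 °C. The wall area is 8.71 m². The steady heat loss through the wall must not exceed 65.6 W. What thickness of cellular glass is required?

L ≈ 127 mm

Using the resistance-network approach (series):
R_gypsum plaster = L/(kA) = 0.15/(0.201×8.71) = 0.08568 K/W
R_common brick = L/(kA) = 0.135/(0.868×8.71) = 0.01786 K/W
Sum of the known resistances R_other = 0.1035 K/W
Required total resistance R_tot = ΔT/Q_allow = 28/65.6 = 0.4268 K/W
R_cellular glass = R_tot − R_other = 0.3233 K/W
L = R·k·A = 0.3233×0.0452×8.71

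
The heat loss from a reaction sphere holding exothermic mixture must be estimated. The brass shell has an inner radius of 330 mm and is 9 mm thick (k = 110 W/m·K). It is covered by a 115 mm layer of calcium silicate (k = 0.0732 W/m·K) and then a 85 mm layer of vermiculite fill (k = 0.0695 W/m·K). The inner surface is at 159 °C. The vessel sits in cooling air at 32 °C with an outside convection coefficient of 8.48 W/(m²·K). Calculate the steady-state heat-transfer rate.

Q ≈ 102 W

Each spherical layer contributes R = (1/r_i − 1/r_o)/(4πk):
R_brass shell = (1/0.33 − 1/0.339)/(4π×110) = 5.82×10^-5 K/W
R_calcium silicate = (1/0.339 − 1/0.454)/(4π×0.0732) = 0.8123 K/W
R_vermiculite fill = (1/0.454 − 1/0.539)/(4π×0.0695) = 0.3977 K/W
R_outer film = 1/(h·4πr_o²) = 1/(8.48×4π×0.539²) = 0.0323 K/W
R_total = 1.242 K/W
Q = ΔT/R_total = 127/1.242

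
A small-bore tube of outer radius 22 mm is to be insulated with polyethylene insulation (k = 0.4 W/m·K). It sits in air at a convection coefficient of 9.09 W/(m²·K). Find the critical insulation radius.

r_cr ≈ 44 mm

For a cylinder r_cr = k/h = 0.4/9.09
r_cr = 44 mm; since the bare radius (22 mm) is below r_cr, adding a thin layer of insulation will *increase* heat loss.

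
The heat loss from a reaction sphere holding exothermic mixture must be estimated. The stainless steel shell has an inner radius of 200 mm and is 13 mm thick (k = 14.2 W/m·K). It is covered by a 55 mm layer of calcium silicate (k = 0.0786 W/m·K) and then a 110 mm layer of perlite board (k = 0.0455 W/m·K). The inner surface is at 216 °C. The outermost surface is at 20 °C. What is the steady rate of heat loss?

Q ≈ 68.1 W

For a spherical shell R = (1/r₁ − 1/r₂)/(4πk); film R = 1/(h·4πr²). In series:
R_stainless steel shell = (1/0.2 − 1/0.213)/(4π×14.2) = 0.00171 K/W
R_calcium silicate = (1/0.213 − 1/0.268)/(4π×0.0786) = 0.9755 K/W
R_perlite board = (1/0.268 − 1/0.378)/(4π×0.0455) = 1.899 K/W
R_total = 2.876 K/W
Q = ΔT/R_total = 196/2.876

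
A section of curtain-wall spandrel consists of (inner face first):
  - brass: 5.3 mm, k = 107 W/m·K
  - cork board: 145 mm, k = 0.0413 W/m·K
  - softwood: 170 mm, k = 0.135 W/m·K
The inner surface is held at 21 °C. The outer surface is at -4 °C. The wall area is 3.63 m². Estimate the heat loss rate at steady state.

Using the resistance-network approach (series):
R_brass = L/(kA) = 0.0053/(107×3.63) = 1.365×10^-5 K/W
R_cork board = L/(kA) = 0.145/(0.0413×3.63) = 0.9672 K/W
R_softwood = L/(kA) = 0.17/(0.135×3.63) = 0.3469 K/W
R_total = 1.314 K/W
Q = ΔT / R_total = 25 / 1.314

Q ≈ 19 W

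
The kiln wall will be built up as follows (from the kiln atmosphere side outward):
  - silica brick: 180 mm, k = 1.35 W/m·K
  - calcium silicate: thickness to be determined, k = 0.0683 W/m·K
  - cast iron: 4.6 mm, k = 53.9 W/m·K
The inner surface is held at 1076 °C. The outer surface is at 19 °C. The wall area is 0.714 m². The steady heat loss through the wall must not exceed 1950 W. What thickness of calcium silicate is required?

Series thermal resistances:
R_silica brick = L/(kA) = 0.18/(1.35×0.714) = 0.1867 K/W
R_cast iron = L/(kA) = 0.0046/(53.9×0.714) = 1.195×10^-4 K/W
Sum of the known resistances R_other = 0.1869 K/W
Required total resistance R_tot = ΔT/Q_allow = 1057/1950 = 0.5421 K/W
R_calcium silicate = R_tot − R_other = 0.3552 K/W
L = R·k·A = 0.3552×0.0683×0.714

L ≈ 17.3 mm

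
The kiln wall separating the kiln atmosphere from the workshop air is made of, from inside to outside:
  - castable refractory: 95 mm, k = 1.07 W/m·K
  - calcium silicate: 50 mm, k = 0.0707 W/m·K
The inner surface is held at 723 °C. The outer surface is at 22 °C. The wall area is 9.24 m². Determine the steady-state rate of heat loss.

Q ≈ 8140 W

Using the resistance-network approach (series):
R_castable refractory = L/(kA) = 0.095/(1.07×9.24) = 0.009609 K/W
R_calcium silicate = L/(kA) = 0.05/(0.0707×9.24) = 0.07654 K/W
R_total = 0.08615 K/W
Q = ΔT / R_total = 701 / 0.08615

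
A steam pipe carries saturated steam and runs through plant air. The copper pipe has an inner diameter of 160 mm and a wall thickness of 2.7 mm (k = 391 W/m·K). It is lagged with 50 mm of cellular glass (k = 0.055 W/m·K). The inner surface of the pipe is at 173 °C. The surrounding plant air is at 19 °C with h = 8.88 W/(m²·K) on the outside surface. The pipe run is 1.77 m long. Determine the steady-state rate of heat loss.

Q ≈ 181 W

For a radial system each layer contributes R = ln(r_out/r_in)/(2πkL); films add R = 1/(hA).
R_copper pipe wall = ln(82.7/80)/(2π×391×1.77) = 7.633×10^-6 K/W
R_cellular glass = ln(132.7/82.7)/(2π×0.055×1.77) = 0.7731 K/W
R_outer film = 1/(h_o·2πr_oL) = 1/(8.88×2π×0.1327×1.77) = 0.07631 K/W
R_total = 0.8494 K/W
Q = ΔT/R_total = 154/0.8494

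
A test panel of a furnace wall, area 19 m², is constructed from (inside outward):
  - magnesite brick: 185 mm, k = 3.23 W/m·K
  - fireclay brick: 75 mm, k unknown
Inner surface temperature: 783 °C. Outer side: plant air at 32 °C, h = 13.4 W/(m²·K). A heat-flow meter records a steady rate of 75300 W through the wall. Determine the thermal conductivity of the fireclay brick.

k ≈ 1.3 W/(m·K)

Series thermal resistances:
R_magnesite brick = L/(kA) = 0.185/(3.23×19) = 0.003015 K/W
R_outer film = 1/(h_o·A) = 1/(13.4×19) = 0.003928 K/W
Sum of known resistances R_other = 0.006942 K/W
Total R = ΔT/Q = 751/75300 = 0.009973 K/W
R_fireclay brick = R_total − R_other = 0.003031 K/W
k = L/(R·A) = 0.075/(0.003031×19)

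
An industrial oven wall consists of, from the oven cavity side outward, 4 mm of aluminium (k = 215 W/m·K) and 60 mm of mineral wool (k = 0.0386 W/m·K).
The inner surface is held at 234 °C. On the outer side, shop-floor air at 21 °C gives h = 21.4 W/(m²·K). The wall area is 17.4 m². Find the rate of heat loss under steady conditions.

Series thermal resistances:
R_aluminium = L/(kA) = 0.004/(215×17.4) = 1.069×10^-6 K/W
R_mineral wool = L/(kA) = 0.06/(0.0386×17.4) = 0.08933 K/W
R_outer film = 1/(h_o·A) = 1/(21.4×17.4) = 0.002686 K/W
R_total = 0.09202 K/W
Q = ΔT / R_total = 213 / 0.09202

Q ≈ 2310 W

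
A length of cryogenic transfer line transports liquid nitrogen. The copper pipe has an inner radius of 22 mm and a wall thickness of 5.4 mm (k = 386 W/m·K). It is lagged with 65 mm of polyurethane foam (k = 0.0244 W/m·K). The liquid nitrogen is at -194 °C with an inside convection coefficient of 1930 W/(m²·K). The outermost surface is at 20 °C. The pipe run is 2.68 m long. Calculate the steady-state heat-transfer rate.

Per-layer cylindrical resistances, series-summed:
R_inner film = 1/(h_i·2πr₁L) = 1/(1930×2π×0.022×2.68) = 0.001399 K/W
R_copper pipe wall = ln(27.4/22)/(2π×386×2.68) = 3.377×10^-5 K/W
R_polyurethane foam = ln(92.4/27.4)/(2π×0.0244×2.68) = 2.959 K/W
R_total = 2.96 K/W
Q = ΔT/R_total = 214/2.96

Q ≈ 72.3 W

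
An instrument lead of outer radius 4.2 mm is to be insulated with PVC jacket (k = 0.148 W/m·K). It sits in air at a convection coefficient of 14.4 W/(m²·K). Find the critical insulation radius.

For a cylinder r_cr = k/h = 0.148/14.4
r_cr = 10.3 mm; since the bare radius (4.2 mm) is below r_cr, adding a thin layer of insulation will *increase* heat loss.

r_cr ≈ 10.3 mm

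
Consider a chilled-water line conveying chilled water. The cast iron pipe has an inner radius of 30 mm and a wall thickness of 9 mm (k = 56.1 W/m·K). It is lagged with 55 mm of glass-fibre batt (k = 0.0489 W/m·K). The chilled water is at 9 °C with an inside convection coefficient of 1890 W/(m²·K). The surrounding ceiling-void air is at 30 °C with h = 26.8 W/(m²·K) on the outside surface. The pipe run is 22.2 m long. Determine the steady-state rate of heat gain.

Q ≈ 159 W

Radial resistances (cylindrical: R_cond = ln(r_o/r_i)/(2πkL), R_conv = 1/(h·2πrL)):
R_inner film = 1/(h_i·2πr₁L) = 1/(1890×2π×0.03×22.2) = 1.264×10^-4 K/W
R_cast iron pipe wall = ln(39/30)/(2π×56.1×22.2) = 3.353×10^-5 K/W
R_glass-fibre batt = ln(94/39)/(2π×0.0489×22.2) = 0.129 K/W
R_outer film = 1/(h_o·2πr_oL) = 1/(26.8×2π×0.094×22.2) = 0.002846 K/W
R_total = 0.132 K/W
Q = ΔT/R_total = 21/0.132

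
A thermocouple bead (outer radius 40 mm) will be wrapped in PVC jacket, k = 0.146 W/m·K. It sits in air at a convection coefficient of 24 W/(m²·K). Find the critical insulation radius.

For a sphere r_cr = 2k/h = 2×0.146/24
r_cr = 12.2 mm; since the bare radius (40 mm) is above r_cr, any added insulation will reduce heat loss.

r_cr ≈ 12.2 mm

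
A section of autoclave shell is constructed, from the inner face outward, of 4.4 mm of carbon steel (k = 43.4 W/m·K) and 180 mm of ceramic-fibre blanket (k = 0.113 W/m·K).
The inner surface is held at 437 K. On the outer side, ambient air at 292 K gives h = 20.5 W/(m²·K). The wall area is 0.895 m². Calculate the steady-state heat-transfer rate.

Model the wall as resistances in series:
R_carbon steel = L/(kA) = 0.0044/(43.4×0.895) = 1.133×10^-4 K/W
R_ceramic-fibre blanket = L/(kA) = 0.18/(0.113×0.895) = 1.78 K/W
R_outer film = 1/(h_o·A) = 1/(20.5×0.895) = 0.0545 K/W
R_total = 1.834 K/W
Q = ΔT / R_total = 145 / 1.834

Q ≈ 79 W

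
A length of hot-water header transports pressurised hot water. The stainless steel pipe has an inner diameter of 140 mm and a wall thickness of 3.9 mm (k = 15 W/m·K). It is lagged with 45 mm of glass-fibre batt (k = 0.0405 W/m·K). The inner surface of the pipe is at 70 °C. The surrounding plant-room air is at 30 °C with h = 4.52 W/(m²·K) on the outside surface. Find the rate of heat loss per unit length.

q′ ≈ 18.5 W/m

Cylindrical conduction, so R = ln(r₂/r₁)/(2πkL) per layer, in series:
R_stainless steel pipe wall = ln(73.9/70)/(2π×15×1) = 5.753×10^-4 K/W
R_glass-fibre batt = ln(118.9/73.9)/(2π×0.0405×1) = 1.869 K/W
R_outer film = 1/(h_o·2πr_oL) = 1/(4.52×2π×0.1189×1) = 0.2961 K/W
R_total = 2.166 K/W
Q = ΔT/R_total = 40/2.166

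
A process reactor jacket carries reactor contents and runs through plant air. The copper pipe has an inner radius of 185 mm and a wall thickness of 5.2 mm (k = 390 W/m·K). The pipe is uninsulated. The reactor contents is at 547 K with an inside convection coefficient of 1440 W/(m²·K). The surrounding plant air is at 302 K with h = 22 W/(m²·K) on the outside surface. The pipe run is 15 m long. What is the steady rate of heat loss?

For a radial system each layer contributes R = ln(r_out/r_in)/(2πkL); films add R = 1/(hA).
R_inner film = 1/(h_i·2πr₁L) = 1/(1440×2π×0.185×15) = 3.983×10^-5 K/W
R_copper pipe wall = ln(190.2/185)/(2π×390×15) = 7.542×10^-7 K/W
R_outer film = 1/(h_o·2πr_oL) = 1/(22×2π×0.1902×15) = 0.002536 K/W
R_total = 0.002576 K/W
Q = ΔT/R_total = 245/0.002576

Q ≈ 95100 W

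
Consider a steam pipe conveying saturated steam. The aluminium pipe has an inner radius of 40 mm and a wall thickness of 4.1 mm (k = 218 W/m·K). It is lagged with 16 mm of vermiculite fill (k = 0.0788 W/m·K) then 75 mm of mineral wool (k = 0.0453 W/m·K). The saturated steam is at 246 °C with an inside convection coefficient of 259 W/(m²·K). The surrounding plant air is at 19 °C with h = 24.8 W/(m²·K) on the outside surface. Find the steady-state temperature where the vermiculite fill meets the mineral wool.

Per-layer cylindrical resistances, series-summed:
R_inner film = 1/(h_i·2πr₁L) = 1/(259×2π×0.04×1) = 0.01536 K/W
R_aluminium pipe wall = ln(44.1/40)/(2π×218×1) = 7.124×10^-5 K/W
R_vermiculite fill = ln(60.1/44.1)/(2π×0.0788×1) = 0.6252 K/W
R_mineral wool = ln(135.1/60.1)/(2π×0.0453×1) = 2.846 K/W
R_outer film = 1/(h_o·2πr_oL) = 1/(24.8×2π×0.1351×1) = 0.0475 K/W
R_total = 3.534 K/W
Q = ΔT/R_total = 227/3.534
Q = 64.2 W/m
T_interface = T_inner − Q·ΣR(inner→interface) = 246 − 64.2×0.6406

T ≈ 205 °C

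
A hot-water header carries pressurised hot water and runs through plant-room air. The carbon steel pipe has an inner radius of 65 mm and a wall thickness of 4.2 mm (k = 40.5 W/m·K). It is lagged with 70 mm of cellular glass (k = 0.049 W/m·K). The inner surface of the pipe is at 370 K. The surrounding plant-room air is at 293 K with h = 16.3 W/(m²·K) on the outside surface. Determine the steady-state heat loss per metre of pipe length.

q′ ≈ 32.9 W/m

Per-layer cylindrical resistances, series-summed:
R_carbon steel pipe wall = ln(69.2/65)/(2π×40.5×1) = 2.461×10^-4 K/W
R_cellular glass = ln(139.2/69.2)/(2π×0.049×1) = 2.27 K/W
R_outer film = 1/(h_o·2πr_oL) = 1/(16.3×2π×0.1392×1) = 0.07014 K/W
R_total = 2.34 K/W
Q = ΔT/R_total = 77/2.34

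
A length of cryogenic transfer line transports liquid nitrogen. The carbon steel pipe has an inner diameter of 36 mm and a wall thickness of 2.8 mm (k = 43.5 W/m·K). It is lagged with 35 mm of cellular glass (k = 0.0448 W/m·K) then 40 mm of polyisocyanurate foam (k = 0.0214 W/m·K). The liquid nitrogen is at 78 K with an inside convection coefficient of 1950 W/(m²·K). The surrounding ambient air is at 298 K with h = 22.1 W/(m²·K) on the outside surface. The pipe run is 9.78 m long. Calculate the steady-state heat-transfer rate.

Per-layer cylindrical resistances, series-summed:
R_inner film = 1/(h_i·2πr₁L) = 1/(1950×2π×0.018×9.78) = 4.636×10^-4 K/W
R_carbon steel pipe wall = ln(20.8/18)/(2π×43.5×9.78) = 5.409×10^-5 K/W
R_cellular glass = ln(55.8/20.8)/(2π×0.0448×9.78) = 0.3585 K/W
R_polyisocyanurate foam = ln(95.8/55.8)/(2π×0.0214×9.78) = 0.411 K/W
R_outer film = 1/(h_o·2πr_oL) = 1/(22.1×2π×0.0958×9.78) = 0.007686 K/W
R_total = 0.7777 K/W
Q = ΔT/R_total = 220/0.7777

Q ≈ 283 W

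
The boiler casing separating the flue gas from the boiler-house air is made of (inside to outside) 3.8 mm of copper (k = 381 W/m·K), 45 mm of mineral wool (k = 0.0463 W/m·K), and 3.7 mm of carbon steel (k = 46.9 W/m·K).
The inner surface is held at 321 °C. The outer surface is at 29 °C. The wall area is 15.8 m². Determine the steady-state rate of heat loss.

Q ≈ 4750 W

Series thermal resistances:
R_copper = L/(kA) = 0.0038/(381×15.8) = 6.313×10^-7 K/W
R_mineral wool = L/(kA) = 0.045/(0.0463×15.8) = 0.06151 K/W
R_carbon steel = L/(kA) = 0.0037/(46.9×15.8) = 4.993×10^-6 K/W
R_total = 0.06152 K/W
Q = ΔT / R_total = 292 / 0.06152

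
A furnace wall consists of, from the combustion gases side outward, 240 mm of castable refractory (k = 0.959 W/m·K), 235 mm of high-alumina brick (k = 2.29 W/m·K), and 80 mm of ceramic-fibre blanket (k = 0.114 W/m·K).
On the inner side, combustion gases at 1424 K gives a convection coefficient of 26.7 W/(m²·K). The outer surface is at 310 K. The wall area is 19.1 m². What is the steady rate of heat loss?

Q ≈ 19500 W

Using the resistance-network approach (series):
R_inner film = 1/(h_i·A) = 1/(26.7×19.1) = 0.001961 K/W
R_castable refractory = L/(kA) = 0.24/(0.959×19.1) = 0.0131 K/W
R_high-alumina brick = L/(kA) = 0.235/(2.29×19.1) = 0.005373 K/W
R_ceramic-fibre blanket = L/(kA) = 0.08/(0.114×19.1) = 0.03674 K/W
R_total = 0.05718 K/W
Q = ΔT / R_total = 1114 / 0.05718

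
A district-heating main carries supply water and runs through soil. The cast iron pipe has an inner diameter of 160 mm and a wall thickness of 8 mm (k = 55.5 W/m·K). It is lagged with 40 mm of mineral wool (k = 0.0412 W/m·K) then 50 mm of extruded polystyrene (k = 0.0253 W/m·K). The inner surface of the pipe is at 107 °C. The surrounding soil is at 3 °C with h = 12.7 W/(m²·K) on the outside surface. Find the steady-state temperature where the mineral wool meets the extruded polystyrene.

Radial resistances (cylindrical: R_cond = ln(r_o/r_i)/(2πkL), R_conv = 1/(h·2πrL)):
R_cast iron pipe wall = ln(88/80)/(2π×55.5×1) = 2.733×10^-4 K/W
R_mineral wool = ln(128/88)/(2π×0.0412×1) = 1.447 K/W
R_extruded polystyrene = ln(178/128)/(2π×0.0253×1) = 2.074 K/W
R_outer film = 1/(h_o·2πr_oL) = 1/(12.7×2π×0.178×1) = 0.0704 K/W
R_total = 3.592 K/W
Q = ΔT/R_total = 104/3.592
Q = 28.9 W/m
T_interface = T_inner − Q·ΣR(inner→interface) = 107 − 28.9×1.448

T ≈ 65.1 °C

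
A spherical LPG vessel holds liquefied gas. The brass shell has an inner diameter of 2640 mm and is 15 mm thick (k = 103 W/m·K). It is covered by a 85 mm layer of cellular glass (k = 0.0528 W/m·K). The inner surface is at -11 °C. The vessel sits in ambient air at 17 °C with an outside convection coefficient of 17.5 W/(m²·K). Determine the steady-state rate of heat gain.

For a spherical shell R = (1/r₁ − 1/r₂)/(4πk); film R = 1/(h·4πr²). In series:
R_brass shell = (1/1.32 − 1/1.335)/(4π×103) = 6.576×10^-6 K/W
R_cellular glass = (1/1.335 − 1/1.42)/(4π×0.0528) = 0.06758 K/W
R_outer film = 1/(h·4πr_o²) = 1/(17.5×4π×1.42²) = 0.002255 K/W
R_total = 0.06984 K/W
Q = ΔT/R_total = 28/0.06984

Q ≈ 401 W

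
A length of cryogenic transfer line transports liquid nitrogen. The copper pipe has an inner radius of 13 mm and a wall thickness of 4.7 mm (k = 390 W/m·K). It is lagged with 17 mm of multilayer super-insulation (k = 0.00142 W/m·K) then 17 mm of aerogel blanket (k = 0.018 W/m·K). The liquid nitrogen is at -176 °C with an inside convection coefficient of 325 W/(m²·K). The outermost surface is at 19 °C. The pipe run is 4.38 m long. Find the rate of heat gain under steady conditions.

For a radial system each layer contributes R = ln(r_out/r_in)/(2πkL); films add R = 1/(hA).
R_inner film = 1/(h_i·2πr₁L) = 1/(325×2π×0.013×4.38) = 0.0086 K/W
R_copper pipe wall = ln(17.7/13)/(2π×390×4.38) = 2.875×10^-5 K/W
R_multilayer super-insulation = ln(34.7/17.7)/(2π×0.00142×4.38) = 17.23 K/W
R_aerogel blanket = ln(51.7/34.7)/(2π×0.018×4.38) = 0.8049 K/W
R_total = 18.04 K/W
Q = ΔT/R_total = 195/18.04

Q ≈ 10.8 W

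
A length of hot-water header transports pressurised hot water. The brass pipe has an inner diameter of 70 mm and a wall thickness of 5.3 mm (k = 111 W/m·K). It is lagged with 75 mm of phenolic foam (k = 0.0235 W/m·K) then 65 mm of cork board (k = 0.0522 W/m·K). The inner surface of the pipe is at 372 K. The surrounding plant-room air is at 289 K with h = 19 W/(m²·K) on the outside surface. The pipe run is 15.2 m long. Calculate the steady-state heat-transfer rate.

Q ≈ 148 W

Treating each annulus and film as a series resistance:
R_brass pipe wall = ln(40.3/35)/(2π×111×15.2) = 1.33×10^-5 K/W
R_phenolic foam = ln(115.3/40.3)/(2π×0.0235×15.2) = 0.4684 K/W
R_cork board = ln(180.3/115.3)/(2π×0.0522×15.2) = 0.08968 K/W
R_outer film = 1/(h_o·2πr_oL) = 1/(19×2π×0.1803×15.2) = 0.003057 K/W
R_total = 0.5611 K/W
Q = ΔT/R_total = 83/0.5611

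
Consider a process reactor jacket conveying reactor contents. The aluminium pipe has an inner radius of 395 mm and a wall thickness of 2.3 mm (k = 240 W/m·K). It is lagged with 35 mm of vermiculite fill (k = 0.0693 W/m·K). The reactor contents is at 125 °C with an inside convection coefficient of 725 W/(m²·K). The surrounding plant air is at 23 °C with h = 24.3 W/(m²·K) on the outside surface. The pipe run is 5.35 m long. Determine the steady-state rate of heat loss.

Q ≈ 2600 W

Cylindrical conduction, so R = ln(r₂/r₁)/(2πkL) per layer, in series:
R_inner film = 1/(h_i·2πr₁L) = 1/(725×2π×0.395×5.35) = 1.039×10^-4 K/W
R_aluminium pipe wall = ln(397.3/395)/(2π×240×5.35) = 7.197×10^-7 K/W
R_vermiculite fill = ln(432.3/397.3)/(2π×0.0693×5.35) = 0.03624 K/W
R_outer film = 1/(h_o·2πr_oL) = 1/(24.3×2π×0.4323×5.35) = 0.002832 K/W
R_total = 0.03918 K/W
Q = ΔT/R_total = 102/0.03918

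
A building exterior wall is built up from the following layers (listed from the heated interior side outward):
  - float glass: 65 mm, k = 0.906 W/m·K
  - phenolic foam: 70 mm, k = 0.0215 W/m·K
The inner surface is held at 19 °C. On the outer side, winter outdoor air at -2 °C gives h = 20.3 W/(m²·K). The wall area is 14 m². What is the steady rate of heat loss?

Using the resistance-network approach (series):
R_float glass = L/(kA) = 0.065/(0.906×14) = 0.005125 K/W
R_phenolic foam = L/(kA) = 0.07/(0.0215×14) = 0.2326 K/W
R_outer film = 1/(h_o·A) = 1/(20.3×14) = 0.003519 K/W
R_total = 0.2412 K/W
Q = ΔT / R_total = 21 / 0.2412

Q ≈ 87.1 W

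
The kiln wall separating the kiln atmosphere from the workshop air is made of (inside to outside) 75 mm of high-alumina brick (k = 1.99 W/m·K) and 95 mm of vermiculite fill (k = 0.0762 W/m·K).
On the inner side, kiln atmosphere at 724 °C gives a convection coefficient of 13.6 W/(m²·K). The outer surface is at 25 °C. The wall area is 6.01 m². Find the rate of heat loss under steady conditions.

Q ≈ 3090 W

Model the wall as resistances in series:
R_inner film = 1/(h_i·A) = 1/(13.6×6.01) = 0.01223 K/W
R_high-alumina brick = L/(kA) = 0.075/(1.99×6.01) = 0.006271 K/W
R_vermiculite fill = L/(kA) = 0.095/(0.0762×6.01) = 0.2074 K/W
R_total = 0.2259 K/W
Q = ΔT / R_total = 699 / 0.2259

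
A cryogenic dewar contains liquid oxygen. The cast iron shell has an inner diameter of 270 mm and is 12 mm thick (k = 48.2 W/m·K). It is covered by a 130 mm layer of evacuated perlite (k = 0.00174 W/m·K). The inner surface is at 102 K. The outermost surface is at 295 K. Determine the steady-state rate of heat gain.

Each spherical layer contributes R = (1/r_i − 1/r_o)/(4πk):
R_cast iron shell = (1/0.135 − 1/0.147)/(4π×48.2) = 9.983×10^-4 K/W
R_evacuated perlite = (1/0.147 − 1/0.277)/(4π×0.00174) = 146 K/W
R_total = 146 K/W
Q = ΔT/R_total = 193/146

Q ≈ 1.32 W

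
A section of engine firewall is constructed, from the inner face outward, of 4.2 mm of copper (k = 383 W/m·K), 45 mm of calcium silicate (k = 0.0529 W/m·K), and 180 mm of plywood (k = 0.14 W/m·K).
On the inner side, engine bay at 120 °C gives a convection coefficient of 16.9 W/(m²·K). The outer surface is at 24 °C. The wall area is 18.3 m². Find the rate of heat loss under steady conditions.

Q ≈ 800 W

Using the resistance-network approach (series):
R_inner film = 1/(h_i·A) = 1/(16.9×18.3) = 0.003233 K/W
R_copper = L/(kA) = 0.0042/(383×18.3) = 5.992×10^-7 K/W
R_calcium silicate = L/(kA) = 0.045/(0.0529×18.3) = 0.04648 K/W
R_plywood = L/(kA) = 0.18/(0.14×18.3) = 0.07026 K/W
R_total = 0.12 K/W
Q = ΔT / R_total = 96 / 0.12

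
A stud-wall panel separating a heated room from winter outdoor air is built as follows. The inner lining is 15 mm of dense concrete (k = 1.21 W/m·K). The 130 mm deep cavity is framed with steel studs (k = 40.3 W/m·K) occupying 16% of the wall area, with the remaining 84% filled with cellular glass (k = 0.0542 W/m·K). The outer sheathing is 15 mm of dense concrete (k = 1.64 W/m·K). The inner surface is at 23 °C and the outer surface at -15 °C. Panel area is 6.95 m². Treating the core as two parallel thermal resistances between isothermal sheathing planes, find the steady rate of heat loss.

Sheathing layers in series; stud and cavity paths in parallel between them.
R_inner = 0.015/(1.21×6.95) = 0.001784 K/W
R_stud  = 0.13/(40.3×0.16×6.95) = 0.002901 K/W
R_cav   = 0.13/(0.0542×0.84×6.95) = 0.4108 K/W
1/R_core = 1/R_stud + 1/R_cav → R_core = 0.002881 K/W
R_outer = 0.015/(1.64×6.95) = 0.001316 K/W
R_total = 0.00598 K/W
Q = ΔT/R_total = 38/0.00598

Q ≈ 6350 W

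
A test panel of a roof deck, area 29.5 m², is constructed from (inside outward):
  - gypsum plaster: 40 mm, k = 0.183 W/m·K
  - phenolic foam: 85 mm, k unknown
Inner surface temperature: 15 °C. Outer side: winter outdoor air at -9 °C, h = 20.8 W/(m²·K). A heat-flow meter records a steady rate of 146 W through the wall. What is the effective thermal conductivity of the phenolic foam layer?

Treating each layer as a thermal resistance in series:
R_gypsum plaster = L/(kA) = 0.04/(0.183×29.5) = 0.007409 K/W
R_outer film = 1/(h_o·A) = 1/(20.8×29.5) = 0.00163 K/W
Sum of known resistances R_other = 0.009039 K/W
Total R = ΔT/Q = 24/146 = 0.1644 K/W
R_phenolic foam = R_total − R_other = 0.1553 K/W
k = L/(R·A) = 0.085/(0.1553×29.5)

k ≈ 0.0185 W/(m·K)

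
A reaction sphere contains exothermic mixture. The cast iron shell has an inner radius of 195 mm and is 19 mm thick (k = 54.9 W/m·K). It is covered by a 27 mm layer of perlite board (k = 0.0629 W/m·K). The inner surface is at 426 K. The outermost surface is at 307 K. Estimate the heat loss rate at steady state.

Q ≈ 179 W

Each spherical layer contributes R = (1/r_i − 1/r_o)/(4πk):
R_cast iron shell = (1/0.195 − 1/0.214)/(4π×54.9) = 6.6×10^-4 K/W
R_perlite board = (1/0.214 − 1/0.241)/(4π×0.0629) = 0.6623 K/W
R_total = 0.663 K/W
Q = ΔT/R_total = 119/0.663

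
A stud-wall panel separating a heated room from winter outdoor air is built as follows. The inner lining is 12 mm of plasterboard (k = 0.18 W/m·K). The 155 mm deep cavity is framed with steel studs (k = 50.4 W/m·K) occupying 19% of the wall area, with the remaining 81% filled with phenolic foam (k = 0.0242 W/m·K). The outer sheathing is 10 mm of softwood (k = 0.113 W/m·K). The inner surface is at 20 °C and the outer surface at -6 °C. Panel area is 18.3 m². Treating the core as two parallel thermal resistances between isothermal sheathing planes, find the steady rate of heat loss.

Sheathing layers in series; stud and cavity paths in parallel between them.
R_inner = 0.012/(0.18×18.3) = 0.003643 K/W
R_stud  = 0.155/(50.4×0.19×18.3) = 8.845×10^-4 K/W
R_cav   = 0.155/(0.0242×0.81×18.3) = 0.4321 K/W
1/R_core = 1/R_stud + 1/R_cav → R_core = 8.827×10^-4 K/W
R_outer = 0.01/(0.113×18.3) = 0.004836 K/W
R_total = 0.009362 K/W
Q = ΔT/R_total = 26/0.009362

Q ≈ 2780 W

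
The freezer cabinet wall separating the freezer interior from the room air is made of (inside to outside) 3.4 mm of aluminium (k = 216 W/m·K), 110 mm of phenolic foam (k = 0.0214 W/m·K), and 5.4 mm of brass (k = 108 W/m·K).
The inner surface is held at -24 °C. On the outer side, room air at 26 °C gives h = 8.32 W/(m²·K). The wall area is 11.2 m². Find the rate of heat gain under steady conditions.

Q ≈ 106 W

Model the wall as resistances in series:
R_aluminium = L/(kA) = 0.0034/(216×11.2) = 1.405×10^-6 K/W
R_phenolic foam = L/(kA) = 0.11/(0.0214×11.2) = 0.4589 K/W
R_brass = L/(kA) = 0.0054/(108×11.2) = 4.464×10^-6 K/W
R_outer film = 1/(h_o·A) = 1/(8.32×11.2) = 0.01073 K/W
R_total = 0.4697 K/W
Q = ΔT / R_total = 50 / 0.4697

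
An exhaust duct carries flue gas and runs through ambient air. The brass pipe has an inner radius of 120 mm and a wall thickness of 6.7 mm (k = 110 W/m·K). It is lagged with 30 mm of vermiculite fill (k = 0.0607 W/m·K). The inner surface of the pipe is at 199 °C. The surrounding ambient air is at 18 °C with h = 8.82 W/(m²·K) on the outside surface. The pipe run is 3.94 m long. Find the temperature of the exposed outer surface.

Per-layer cylindrical resistances, series-summed:
R_brass pipe wall = ln(126.7/120)/(2π×110×3.94) = 1.995×10^-5 K/W
R_vermiculite fill = ln(156.7/126.7)/(2π×0.0607×3.94) = 0.1414 K/W
R_outer film = 1/(h_o·2πr_oL) = 1/(8.82×2π×0.1567×3.94) = 0.02923 K/W
R_total = 0.1707 K/W
Q = ΔT/R_total = 181/0.1707
Q = 1060 W
T_interface = T_inner − Q·ΣR(inner→interface) = 199 − 1060×0.1414

T ≈ 49 °C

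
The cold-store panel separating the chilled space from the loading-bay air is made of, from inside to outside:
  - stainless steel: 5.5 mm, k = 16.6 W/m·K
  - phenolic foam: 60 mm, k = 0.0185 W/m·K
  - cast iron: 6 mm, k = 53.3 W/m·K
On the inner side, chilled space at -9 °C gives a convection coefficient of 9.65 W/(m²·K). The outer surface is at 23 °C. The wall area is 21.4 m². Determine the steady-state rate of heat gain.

Thermal resistances in series:
R_inner film = 1/(h_i·A) = 1/(9.65×21.4) = 0.004842 K/W
R_stainless steel = L/(kA) = 0.0055/(16.6×21.4) = 1.548×10^-5 K/W
R_phenolic foam = L/(kA) = 0.06/(0.0185×21.4) = 0.1516 K/W
R_cast iron = L/(kA) = 0.006/(53.3×21.4) = 5.26×10^-6 K/W
R_total = 0.1564 K/W
Q = ΔT / R_total = 32 / 0.1564

Q ≈ 205 W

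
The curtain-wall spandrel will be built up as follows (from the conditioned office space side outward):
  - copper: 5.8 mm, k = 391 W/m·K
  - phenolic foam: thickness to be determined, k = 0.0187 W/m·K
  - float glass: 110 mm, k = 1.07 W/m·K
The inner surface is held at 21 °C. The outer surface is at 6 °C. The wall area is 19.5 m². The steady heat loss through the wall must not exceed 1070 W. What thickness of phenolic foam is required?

Using the resistance-network approach (series):
R_copper = L/(kA) = 0.0058/(391×19.5) = 7.607×10^-7 K/W
R_float glass = L/(kA) = 0.11/(1.07×19.5) = 0.005272 K/W
Sum of the known resistances R_other = 0.005273 K/W
Required total resistance R_tot = ΔT/Q_allow = 15/1070 = 0.01402 K/W
R_phenolic foam = R_tot − R_other = 0.008746 K/W
L = R·k·A = 0.008746×0.0187×19.5

L ≈ 3.19 mm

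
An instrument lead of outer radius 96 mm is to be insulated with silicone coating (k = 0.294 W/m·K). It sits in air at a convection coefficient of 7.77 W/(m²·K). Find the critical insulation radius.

r_cr ≈ 37.8 mm

For a cylinder r_cr = k/h = 0.294/7.77
r_cr = 37.8 mm; since the bare radius (96 mm) is above r_cr, any added insulation will reduce heat loss.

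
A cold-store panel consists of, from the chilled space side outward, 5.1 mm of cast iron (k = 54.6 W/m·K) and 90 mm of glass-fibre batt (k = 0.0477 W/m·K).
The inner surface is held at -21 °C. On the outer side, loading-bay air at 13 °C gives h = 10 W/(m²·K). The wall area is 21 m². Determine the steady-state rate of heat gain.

Model the wall as resistances in series:
R_cast iron = L/(kA) = 0.0051/(54.6×21) = 4.448×10^-6 K/W
R_glass-fibre batt = L/(kA) = 0.09/(0.0477×21) = 0.08985 K/W
R_outer film = 1/(h_o·A) = 1/(10×21) = 0.004762 K/W
R_total = 0.09461 K/W
Q = ΔT / R_total = 34 / 0.09461

Q ≈ 359 W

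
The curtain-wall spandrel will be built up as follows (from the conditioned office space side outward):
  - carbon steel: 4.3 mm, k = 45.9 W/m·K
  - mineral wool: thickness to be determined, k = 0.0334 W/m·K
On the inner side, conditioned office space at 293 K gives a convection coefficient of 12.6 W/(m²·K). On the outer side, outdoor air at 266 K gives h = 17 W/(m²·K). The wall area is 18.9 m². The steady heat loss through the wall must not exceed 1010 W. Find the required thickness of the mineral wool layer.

L ≈ 12.3 mm

Treating each layer as a thermal resistance in series:
R_inner film = 1/(h_i·A) = 1/(12.6×18.9) = 0.004199 K/W
R_carbon steel = L/(kA) = 0.0043/(45.9×18.9) = 4.957×10^-6 K/W
R_outer film = 1/(h_o·A) = 1/(17×18.9) = 0.003112 K/W
Sum of the known resistances R_other = 0.007317 K/W
Required total resistance R_tot = ΔT/Q_allow = 27/1010 = 0.02673 K/W
R_mineral wool = R_tot − R_other = 0.01942 K/W
L = R·k·A = 0.01942×0.0334×18.9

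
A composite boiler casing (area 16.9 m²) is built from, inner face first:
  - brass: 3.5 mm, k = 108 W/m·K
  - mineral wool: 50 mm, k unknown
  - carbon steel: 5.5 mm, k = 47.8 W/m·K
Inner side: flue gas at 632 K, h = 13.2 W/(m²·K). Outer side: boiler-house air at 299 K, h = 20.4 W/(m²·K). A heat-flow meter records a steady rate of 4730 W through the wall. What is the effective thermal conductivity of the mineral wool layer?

k ≈ 0.047 W/(m·K)

Model the wall as resistances in series:
R_inner film = 1/(h_i·A) = 1/(13.2×16.9) = 0.004483 K/W
R_brass = L/(kA) = 0.0035/(108×16.9) = 1.918×10^-6 K/W
R_carbon steel = L/(kA) = 0.0055/(47.8×16.9) = 6.808×10^-6 K/W
R_outer film = 1/(h_o·A) = 1/(20.4×16.9) = 0.002901 K/W
Sum of known resistances R_other = 0.007392 K/W
Total R = ΔT/Q = 333/4730 = 0.0704 K/W
R_mineral wool = R_total − R_other = 0.06301 K/W
k = L/(R·A) = 0.05/(0.06301×16.9)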